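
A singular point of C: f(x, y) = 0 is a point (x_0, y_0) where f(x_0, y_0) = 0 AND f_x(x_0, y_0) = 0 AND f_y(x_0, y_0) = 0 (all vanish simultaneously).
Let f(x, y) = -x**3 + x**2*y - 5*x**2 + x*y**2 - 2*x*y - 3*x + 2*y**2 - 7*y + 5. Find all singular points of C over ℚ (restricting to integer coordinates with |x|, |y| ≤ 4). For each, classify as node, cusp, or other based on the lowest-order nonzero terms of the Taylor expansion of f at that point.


Singular points: {(-1, 2)}; classification: cusp.

Compute partial derivatives:
  f_x = -3*x**2 + 2*x*y - 10*x + y**2 - 2*y - 3.
  f_y = x**2 + 2*x*y - 2*x + 4*y - 7.
Scan x_0 ∈ {−4, ..., 4}. For each x_0, f_y(x_0, y) is a polynomial in y; find its integer roots y ∈ {−4, ..., 4}, then test f_x and f at those candidates.
  x = -4: f_y(-4, y) = 17 - 4*y; no integer root y with |y| ≤ 4.
  x = -3: f_y(-3, y) = 8 - 2*y; vanishes at y ∈ {4}. (-3, 4): f_x = -16 ≠ 0.
  x = -2: f_y(-2, y) = 1; no integer root y with |y| ≤ 4.
  x = -1: f_y(-1, y) = 2*y - 4; vanishes at y ∈ {2}. (-1, 2): f_x = 0, f = 0 — SINGULAR.
  x = 0: f_y(0, y) = 4*y - 7; no integer root y with |y| ≤ 4.
  x = 1: f_y(1, y) = 6*y - 8; no integer root y with |y| ≤ 4.
  x = 2: f_y(2, y) = 8*y - 7; no integer root y with |y| ≤ 4.
  x = 3: f_y(3, y) = 10*y - 4; no integer root y with |y| ≤ 4.
  x = 4: f_y(4, y) = 12*y + 1; no integer root y with |y| ≤ 4.
Only singular point on the grid: (-1, 2).
Classify: substitute x = -1 + u, y = 2 + v and expand: f = -u**3 + u**2*v + u*v**2 + v**2.
No constant or linear terms (consistent with a singular point). Quadratic part: v**2. Cubic part: -u**3 + u**2*v + u*v**2.
The quadratic part v**2 is a perfect square, so there is a single (double) tangent line v = 0, i.e. y = 2. Restricting the cubic part to that line (v = 0) leaves -u**3 ≠ 0, so f is not divisible by v and the branch is v² ≈ u**3 to lowest order — this is a cusp.
Classification: cusp.


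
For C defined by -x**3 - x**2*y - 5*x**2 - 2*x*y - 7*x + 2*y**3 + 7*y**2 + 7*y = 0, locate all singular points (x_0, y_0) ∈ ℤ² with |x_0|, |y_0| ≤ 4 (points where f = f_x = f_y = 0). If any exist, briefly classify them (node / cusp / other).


Singular points: {(-1, -1)}; classification: node.

Compute partial derivatives:
  f_x = -3*x**2 - 2*x*y - 10*x - 2*y - 7.
  f_y = -x**2 - 2*x + 6*y**2 + 14*y + 7.
Scan x_0 ∈ {−4, ..., 4}. For each x_0, f_y(x_0, y) is a polynomial in y; find its integer roots y ∈ {−4, ..., 4}, then test f_x and f at those candidates.
  x = -4: f_y(-4, y) = 6*y**2 + 14*y - 1; no integer root y with |y| ≤ 4.
  x = -3: f_y(-3, y) = 6*y**2 + 14*y + 4; vanishes at y ∈ {-2}. (-3, -2): f_x = -12 ≠ 0.
  x = -2: f_y(-2, y) = 6*y**2 + 14*y + 7; no integer root y with |y| ≤ 4.
  x = -1: f_y(-1, y) = 6*y**2 + 14*y + 8; vanishes at y ∈ {-1}. (-1, -1): f_x = 0, f = 0 — SINGULAR.
  x = 0: f_y(0, y) = 6*y**2 + 14*y + 7; no integer root y with |y| ≤ 4.
  x = 1: f_y(1, y) = 6*y**2 + 14*y + 4; vanishes at y ∈ {-2}. (1, -2): f_x = -12 ≠ 0.
  x = 2: f_y(2, y) = 6*y**2 + 14*y - 1; no integer root y with |y| ≤ 4.
  x = 3: f_y(3, y) = 6*y**2 + 14*y - 8; no integer root y with |y| ≤ 4.
  x = 4: f_y(4, y) = 6*y**2 + 14*y - 17; no integer root y with |y| ≤ 4.
Only singular point on the grid: (-1, -1).
Classify: substitute x = -1 + u, y = -1 + v and expand: f = -u**3 - u**2*v - u**2 + 2*v**3 + v**2.
No constant or linear terms (consistent with a singular point). Quadratic part: -u**2 + v**2. Cubic part: -u**3 - u**2*v + 2*v**3.
The quadratic part v**2 - u**2 = (v − u)(v + u) splits into two distinct linear factors, so there are two distinct tangent lines y − -1 = ±(x − -1) — this is a node (ordinary double point).
Classification: node.


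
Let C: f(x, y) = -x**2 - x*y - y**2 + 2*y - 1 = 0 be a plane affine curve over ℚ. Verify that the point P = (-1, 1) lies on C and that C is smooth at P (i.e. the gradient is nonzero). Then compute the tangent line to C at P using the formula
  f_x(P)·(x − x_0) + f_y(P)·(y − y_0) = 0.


Tangent line at P: x + y = 0.

Step 1: f(-1, 1) = 0, so P lies on C.
Step 2: partial derivatives
  f_x(x, y) = -2*x - y, f_y(x, y) = -x - 2*y + 2.
  f_x(P) = 1, f_y(P) = 1 (gradient nonzero, so P is smooth).
Step 3: tangent line at P: 1·(x − -1) + 1·(y − 1) = 0.
Expanding: x + y = 0.


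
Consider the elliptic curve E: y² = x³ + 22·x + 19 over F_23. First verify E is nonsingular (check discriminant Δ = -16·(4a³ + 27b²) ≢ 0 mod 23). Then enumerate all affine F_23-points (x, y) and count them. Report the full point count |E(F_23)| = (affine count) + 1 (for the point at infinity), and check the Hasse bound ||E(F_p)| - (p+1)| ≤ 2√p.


Affine points = {(2, 5), (2, 18), (5, 1), (5, 22), (9, 7), (9, 16), (13, 8), (13, 15), (14, 9), (14, 14), (17, 4), (17, 19), (20, 8), (20, 15), (21, 6), (21, 17)}; affine count = 16; |E(F_23)| = 17.

Discriminant check: Δ ∝ 4a³ + 27b² = 4·22³ + 27·19² = 4·10648 + 27·361 ≡ 14 (mod 23). Nonzero ⇒ E is nonsingular.
For each x ∈ F_23, compute rhs = x³ + 22·x + 19 mod 23, then count y ∈ F_23 with y² ≡ rhs.
  x = 0: rhs = 19, matching y values: none (0 points).
  x = 1: rhs = 19, matching y values: none (0 points).
  x = 2: rhs = 2, matching y values: 5, 18 (2 points).
  x = 3: rhs = 20, matching y values: none (0 points).
  x = 4: rhs = 10, matching y values: none (0 points).
  x = 5: rhs = 1, matching y values: 1, 22 (2 points).
  x = 6: rhs = 22, matching y values: none (0 points).
  x = 7: rhs = 10, matching y values: none (0 points).
  x = 8: rhs = 17, matching y values: none (0 points).
  x = 9: rhs = 3, matching y values: 7, 16 (2 points).
  x = 10: rhs = 20, matching y values: none (0 points).
  x = 11: rhs = 5, matching y values: none (0 points).
  x = 12: rhs = 10, matching y values: none (0 points).
  x = 13: rhs = 18, matching y values: 8, 15 (2 points).
  x = 14: rhs = 12, matching y values: 9, 14 (2 points).
  x = 15: rhs = 21, matching y values: none (0 points).
  x = 16: rhs = 5, matching y values: none (0 points).
  x = 17: rhs = 16, matching y values: 4, 19 (2 points).
  x = 18: rhs = 14, matching y values: none (0 points).
  x = 19: rhs = 5, matching y values: none (0 points).
  x = 20: rhs = 18, matching y values: 8, 15 (2 points).
  x = 21: rhs = 13, matching y values: 6, 17 (2 points).
  x = 22: rhs = 19, matching y values: none (0 points).
Total affine count: 16.
Full point count |E(F_23)| = 16 + 1 = 17.
Hasse bound: |17 − (23+1)| = |-7| = 7 ≤ 2√23 ≈ 9.5917 ✓.


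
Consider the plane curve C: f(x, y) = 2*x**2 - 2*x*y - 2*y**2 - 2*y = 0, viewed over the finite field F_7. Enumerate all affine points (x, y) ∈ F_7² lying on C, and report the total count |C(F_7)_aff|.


Affine F_7-points: {(0, 0), (0, 6), (1, 2), (1, 3), (2, 1), (2, 3), (6, 1), (6, 6)}; count = 8.

For each of the 49 pairs (x, y) ∈ F_7², evaluate f(x, y) mod 7. Record the zeros.
  x = 0: [0↦0, 1↦3, 2↦2, 3↦4, 4↦2, 5↦3, 6↦0]  zeros at y ∈ {0, 6}
  x = 1: [0↦2, 1↦3, 2↦0, 3↦0, 4↦3, 5↦2, 6↦4]  zeros at y ∈ {2, 3}
  x = 2: [0↦1, 1↦0, 2↦2, 3↦0, 4↦1, 5↦5, 6↦5]  zeros at y ∈ {1, 3}
  x = 3: [0↦4, 1↦1, 2↦1, 3↦4, 4↦3, 5↦5, 6↦3]  zeros at y ∈ ∅
  x = 4: [0↦4, 1↦6, 2↦4, 3↦5, 4↦2, 5↦2, 6↦5]  zeros at y ∈ ∅
  x = 5: [0↦1, 1↦1, 2↦4, 3↦3, 4↦5, 5↦3, 6↦4]  zeros at y ∈ ∅
  x = 6: [0↦2, 1↦0, 2↦1, 3↦5, 4↦5, 5↦1, 6↦0]  zeros at y ∈ {1, 6}
Collecting zeros: affine points = {(0, 0), (0, 6), (1, 2), (1, 3), (2, 1), (2, 3), (6, 1), (6, 6)}.
Total count |C(F_7)_aff| = 8.


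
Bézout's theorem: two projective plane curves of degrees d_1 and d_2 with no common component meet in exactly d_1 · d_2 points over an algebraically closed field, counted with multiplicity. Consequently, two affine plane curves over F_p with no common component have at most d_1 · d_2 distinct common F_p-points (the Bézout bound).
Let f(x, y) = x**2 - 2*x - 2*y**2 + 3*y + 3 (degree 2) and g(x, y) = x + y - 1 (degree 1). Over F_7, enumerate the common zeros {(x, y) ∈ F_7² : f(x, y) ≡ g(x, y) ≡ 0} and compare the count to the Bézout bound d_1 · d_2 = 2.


Common zeros: ∅; count = 0; Bézout bound = 2.

deg(f) = 2, deg(g) = 1, so Bézout bound = 2.
Scan x ∈ F_7. For each x, list the y ∈ F_7 with f(x, y) ≡ 0 and those with g(x, y) ≡ 0 (mod 7); the common zeros in that column are the intersection.
  x = 0: f ≡ 0 at y ∈ ∅; g ≡ 0 at y ∈ {1}; common: ∅.
  x = 1: f ≡ 0 at y ∈ {2, 3}; g ≡ 0 at y ∈ {0}; common: ∅.
  x = 2: f ≡ 0 at y ∈ ∅; g ≡ 0 at y ∈ {6}; common: ∅.
  x = 3: f ≡ 0 at y ∈ {1, 4}; g ≡ 0 at y ∈ {5}; common: ∅.
  x = 4: f ≡ 0 at y ∈ ∅; g ≡ 0 at y ∈ {4}; common: ∅.
  x = 5: f ≡ 0 at y ∈ ∅; g ≡ 0 at y ∈ {3}; common: ∅.
  x = 6: f ≡ 0 at y ∈ {1, 4}; g ≡ 0 at y ∈ {2}; common: ∅.
Collecting: common zeros = ∅, so the count is 0.
Comparison with the Bézout bound: 0 ≤ 2 = deg(f)·deg(g), as expected for curves with no common component (the affine F_7-count falls short of the bound because intersections may lie at infinity, over extension fields, or carry multiplicity).


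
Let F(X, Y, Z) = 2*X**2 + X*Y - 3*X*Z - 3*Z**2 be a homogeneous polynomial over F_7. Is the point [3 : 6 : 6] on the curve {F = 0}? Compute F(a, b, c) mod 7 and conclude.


F(3,6,6) ≡ 0 (mod 7); P is on the curve.

Evaluate F(3, 6, 6) term-by-term (mod 7).
  2*X**2 ↦ 2·9·1·1 = 18
  X*Y ↦ 1·3·6·1 = 18
  -3*X*Z ↦ -3·3·1·6 = -54
  -3*Z**2 ↦ -3·1·1·36 = -108
Sum: F(3, 6, 6) = (18) + (18) + (-54) + (-108) = -126.
Reducing mod 7: -126 ≡ 0 (mod 7).
Since F(a, b, c) ≡ 0 (mod 7), P lies on the curve.


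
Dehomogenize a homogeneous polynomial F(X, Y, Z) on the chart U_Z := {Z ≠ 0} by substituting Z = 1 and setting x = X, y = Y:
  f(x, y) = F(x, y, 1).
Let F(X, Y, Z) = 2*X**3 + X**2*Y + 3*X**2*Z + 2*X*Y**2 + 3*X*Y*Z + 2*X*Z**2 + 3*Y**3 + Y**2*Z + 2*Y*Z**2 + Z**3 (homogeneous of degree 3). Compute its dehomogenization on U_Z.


f(x, y) = 2*x**3 + x**2*y + 3*x**2 + 2*x*y**2 + 3*x*y + 2*x + 3*y**3 + y**2 + 2*y + 1

On U_Z we set Z = 1. Each monomial c·X^i·Y^j·Z^k in F becomes c·x^i·y^j·1^k = c·x^i·y^j.
Substituting Z = 1: F(X, Y, 1) = 2*x**3 + x**2*y + 3*x**2 + 2*x*y**2 + 3*x*y + 2*x + 3*y**3 + y**2 + 2*y + 1.
Note: deg(f) ≤ deg(F) = 3; strict inequality happens when F is divisible by Z (lost terms).


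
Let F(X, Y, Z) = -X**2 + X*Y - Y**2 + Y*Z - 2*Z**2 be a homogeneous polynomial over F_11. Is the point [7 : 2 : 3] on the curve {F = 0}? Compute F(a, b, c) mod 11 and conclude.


F(7,2,3) ≡ 4 (mod 11); P is NOT on the curve.

Evaluate F(7, 2, 3) term-by-term (mod 11).
  -X**2 ↦ -1·49·1·1 = -49
  X*Y ↦ 1·7·2·1 = 14
  -Y**2 ↦ -1·1·4·1 = -4
  Y*Z ↦ 1·1·2·3 = 6
  -2*Z**2 ↦ -2·1·1·9 = -18
Sum: F(7, 2, 3) = (-49) + (14) + (-4) + (6) + (-18) = -51.
Reducing mod 11: -51 ≡ 4 (mod 11).
Since F(a, b, c) ≡ 4 ≠ 0 (mod 11), P does NOT lie on the curve.


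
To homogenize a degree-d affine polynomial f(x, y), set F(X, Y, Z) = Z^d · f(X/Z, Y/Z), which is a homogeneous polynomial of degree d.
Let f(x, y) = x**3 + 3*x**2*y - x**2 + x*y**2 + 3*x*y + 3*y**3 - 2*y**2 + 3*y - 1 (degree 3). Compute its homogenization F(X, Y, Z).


F(X, Y, Z) = X**3 + 3*X**2*Y - X**2*Z + X*Y**2 + 3*X*Y*Z + 3*Y**3 - 2*Y**2*Z + 3*Y*Z**2 - Z**3

deg(f) = 3.
Substitute x = X/Z, y = Y/Z into f, then multiply by Z^3.
  monomial 1·x^3·y^0 ↦ 1·X^3·Y^0·Z^0.
  monomial 3·x^2·y^1 ↦ 3·X^2·Y^1·Z^0.
  monomial -1·x^2·y^0 ↦ -1·X^2·Y^0·Z^1.
  monomial 1·x^1·y^2 ↦ 1·X^1·Y^2·Z^0.
  monomial 3·x^1·y^1 ↦ 3·X^1·Y^1·Z^1.
  monomial 3·x^0·y^3 ↦ 3·X^0·Y^3·Z^0.
  monomial -2·x^0·y^2 ↦ -2·X^0·Y^2·Z^1.
  monomial 3·x^0·y^1 ↦ 3·X^0·Y^1·Z^2.
  monomial -1·x^0·y^0 ↦ -1·X^0·Y^0·Z^3.
Collecting: F(X, Y, Z) = X**3 + 3*X**2*Y - X**2*Z + X*Y**2 + 3*X*Y*Z + 3*Y**3 - 2*Y**2*Z + 3*Y*Z**2 - Z**3.


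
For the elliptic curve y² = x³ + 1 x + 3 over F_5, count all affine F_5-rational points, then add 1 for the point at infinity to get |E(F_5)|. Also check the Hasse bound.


Affine points = {(1, 0), (4, 1), (4, 4)}; affine count = 3; |E(F_5)| = 4.

Discriminant check: Δ ∝ 4a³ + 27b² = 4·1³ + 27·3² = 4·1 + 27·9 ≡ 2 (mod 5). Nonzero ⇒ E is nonsingular.
For each x ∈ F_5, compute rhs = x³ + 1·x + 3 mod 5, then count y ∈ F_5 with y² ≡ rhs.
  x = 0: rhs = 3, matching y values: none (0 points).
  x = 1: rhs = 0, matching y values: 0 (1 points).
  x = 2: rhs = 3, matching y values: none (0 points).
  x = 3: rhs = 3, matching y values: none (0 points).
  x = 4: rhs = 1, matching y values: 1, 4 (2 points).
Total affine count: 3.
Full point count |E(F_5)| = 3 + 1 = 4.
Hasse bound: |4 − (5+1)| = |-2| = 2 ≤ 2√5 ≈ 4.4721 ✓.


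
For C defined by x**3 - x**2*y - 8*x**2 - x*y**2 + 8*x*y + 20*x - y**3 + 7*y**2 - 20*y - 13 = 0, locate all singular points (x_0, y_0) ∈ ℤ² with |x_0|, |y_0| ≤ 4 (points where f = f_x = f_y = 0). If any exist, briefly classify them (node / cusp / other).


Singular points: {(3, 1)}; classification: cusp.

Compute partial derivatives:
  f_x = 3*x**2 - 2*x*y - 16*x - y**2 + 8*y + 20.
  f_y = -x**2 - 2*x*y + 8*x - 3*y**2 + 14*y - 20.
Scan x_0 ∈ {−4, ..., 4}. For each x_0, f_y(x_0, y) is a polynomial in y; find its integer roots y ∈ {−4, ..., 4}, then test f_x and f at those candidates.
  x = -4: f_y(-4, y) = -3*y**2 + 22*y - 68; no integer root y with |y| ≤ 4.
  x = -3: f_y(-3, y) = -3*y**2 + 20*y - 53; no integer root y with |y| ≤ 4.
  x = -2: f_y(-2, y) = -3*y**2 + 18*y - 40; no integer root y with |y| ≤ 4.
  x = -1: f_y(-1, y) = -3*y**2 + 16*y - 29; no integer root y with |y| ≤ 4.
  x = 0: f_y(0, y) = -3*y**2 + 14*y - 20; no integer root y with |y| ≤ 4.
  x = 1: f_y(1, y) = -3*y**2 + 12*y - 13; no integer root y with |y| ≤ 4.
  x = 2: f_y(2, y) = -3*y**2 + 10*y - 8; vanishes at y ∈ {2}. (2, 2): f_x = 4 ≠ 0.
  x = 3: f_y(3, y) = -3*y**2 + 8*y - 5; vanishes at y ∈ {1}. (3, 1): f_x = 0, f = 0 — SINGULAR.
  x = 4: f_y(4, y) = -3*y**2 + 6*y - 4; no integer root y with |y| ≤ 4.
Only singular point on the grid: (3, 1).
Classify: substitute x = 3 + u, y = 1 + v and expand: f = u**3 - u**2*v - u*v**2 - v**3 + v**2.
No constant or linear terms (consistent with a singular point). Quadratic part: v**2. Cubic part: u**3 - u**2*v - u*v**2 - v**3.
The quadratic part v**2 is a perfect square, so there is a single (double) tangent line v = 0, i.e. y = 1. Restricting the cubic part to that line (v = 0) leaves u**3 ≠ 0, so f is not divisible by v and the branch is v² ≈ -u**3 to lowest order — this is a cusp.
Classification: cusp.


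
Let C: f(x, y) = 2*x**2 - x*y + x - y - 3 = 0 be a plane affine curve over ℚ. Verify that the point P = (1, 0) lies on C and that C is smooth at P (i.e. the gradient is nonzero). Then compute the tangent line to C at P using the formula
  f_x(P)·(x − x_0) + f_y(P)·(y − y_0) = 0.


Tangent line at P: 5*x - 2*y - 5 = 0.

Step 1: f(1, 0) = 0, so P lies on C.
Step 2: partial derivatives
  f_x(x, y) = 4*x - y + 1, f_y(x, y) = -x - 1.
  f_x(P) = 5, f_y(P) = -2 (gradient nonzero, so P is smooth).
Step 3: tangent line at P: 5·(x − 1) + -2·(y − 0) = 0.
Expanding: 5*x - 2*y - 5 = 0.


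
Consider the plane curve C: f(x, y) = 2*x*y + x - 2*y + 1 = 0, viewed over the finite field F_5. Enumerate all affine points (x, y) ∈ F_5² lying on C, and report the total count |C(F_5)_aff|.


Affine F_5-points: {(0, 3), (2, 1), (3, 4), (4, 0)}; count = 4.

For each of the 25 pairs (x, y) ∈ F_5², evaluate f(x, y) mod 5. Record the zeros.
  x = 0: [0↦1, 1↦4, 2↦2, 3↦0, 4↦3]  zeros at y ∈ {3}
  x = 1: [0↦2, 1↦2, 2↦2, 3↦2, 4↦2]  zeros at y ∈ ∅
  x = 2: [0↦3, 1↦0, 2↦2, 3↦4, 4↦1]  zeros at y ∈ {1}
  x = 3: [0↦4, 1↦3, 2↦2, 3↦1, 4↦0]  zeros at y ∈ {4}
  x = 4: [0↦0, 1↦1, 2↦2, 3↦3, 4↦4]  zeros at y ∈ {0}
Collecting zeros: affine points = {(0, 3), (2, 1), (3, 4), (4, 0)}.
Total count |C(F_5)_aff| = 4.


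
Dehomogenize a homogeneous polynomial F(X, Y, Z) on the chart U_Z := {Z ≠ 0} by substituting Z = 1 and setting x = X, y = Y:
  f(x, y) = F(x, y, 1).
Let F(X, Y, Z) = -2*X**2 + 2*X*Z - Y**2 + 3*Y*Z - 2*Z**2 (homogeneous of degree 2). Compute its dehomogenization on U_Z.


f(x, y) = -2*x**2 + 2*x - y**2 + 3*y - 2

On U_Z we set Z = 1. Each monomial c·X^i·Y^j·Z^k in F becomes c·x^i·y^j·1^k = c·x^i·y^j.
Substituting Z = 1: F(X, Y, 1) = -2*x**2 + 2*x - y**2 + 3*y - 2.
Note: deg(f) ≤ deg(F) = 2; strict inequality happens when F is divisible by Z (lost terms).


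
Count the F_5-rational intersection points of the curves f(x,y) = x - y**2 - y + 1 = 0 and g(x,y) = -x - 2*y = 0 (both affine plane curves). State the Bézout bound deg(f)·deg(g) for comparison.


Common zeros: ∅; count = 0; Bézout bound = 2.

deg(f) = 2, deg(g) = 1, so Bézout bound = 2.
Scan x ∈ F_5. For each x, list the y ∈ F_5 with f(x, y) ≡ 0 and those with g(x, y) ≡ 0 (mod 5); the common zeros in that column are the intersection.
  x = 0: f ≡ 0 at y ∈ {2}; g ≡ 0 at y ∈ {0}; common: ∅.
  x = 1: f ≡ 0 at y ∈ {1, 3}; g ≡ 0 at y ∈ {2}; common: ∅.
  x = 2: f ≡ 0 at y ∈ ∅; g ≡ 0 at y ∈ {4}; common: ∅.
  x = 3: f ≡ 0 at y ∈ ∅; g ≡ 0 at y ∈ {1}; common: ∅.
  x = 4: f ≡ 0 at y ∈ {0, 4}; g ≡ 0 at y ∈ {3}; common: ∅.
Collecting: common zeros = ∅, so the count is 0.
Comparison with the Bézout bound: 0 ≤ 2 = deg(f)·deg(g), as expected for curves with no common component (the affine F_5-count falls short of the bound because intersections may lie at infinity, over extension fields, or carry multiplicity).


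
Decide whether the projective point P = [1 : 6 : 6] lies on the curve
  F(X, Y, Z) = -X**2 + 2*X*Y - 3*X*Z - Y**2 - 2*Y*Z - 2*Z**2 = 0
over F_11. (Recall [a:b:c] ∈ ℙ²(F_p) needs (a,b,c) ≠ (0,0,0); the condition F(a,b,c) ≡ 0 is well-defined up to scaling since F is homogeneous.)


F(1,6,6) ≡ 0 (mod 11); P is on the curve.

Evaluate F(1, 6, 6) term-by-term (mod 11).
  -X**2 ↦ -1·1·1·1 = -1
  2*X*Y ↦ 2·1·6·1 = 12
  -3*X*Z ↦ -3·1·1·6 = -18
  -Y**2 ↦ -1·1·36·1 = -36
  -2*Y*Z ↦ -2·1·6·6 = -72
  -2*Z**2 ↦ -2·1·1·36 = -72
Sum: F(1, 6, 6) = (-1) + (12) + (-18) + (-36) + (-72) + (-72) = -187.
Reducing mod 11: -187 ≡ 0 (mod 11).
Since F(a, b, c) ≡ 0 (mod 11), P lies on the curve.


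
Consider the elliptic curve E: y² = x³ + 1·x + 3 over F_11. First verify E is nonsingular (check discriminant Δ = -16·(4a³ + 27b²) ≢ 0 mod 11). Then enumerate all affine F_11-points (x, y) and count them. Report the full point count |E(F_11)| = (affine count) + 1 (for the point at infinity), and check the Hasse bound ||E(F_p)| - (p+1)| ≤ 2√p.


Affine points = {(0, 5), (0, 6), (1, 4), (1, 7), (3, 0), (4, 4), (4, 7), (5, 1), (5, 10), (6, 4), (6, 7), (7, 1), (7, 10), (9, 2), (9, 9), (10, 1), (10, 10)}; affine count = 17; |E(F_11)| = 18.

Discriminant check: Δ ∝ 4a³ + 27b² = 4·1³ + 27·3² = 4·1 + 27·9 ≡ 5 (mod 11). Nonzero ⇒ E is nonsingular.
For each x ∈ F_11, compute rhs = x³ + 1·x + 3 mod 11, then count y ∈ F_11 with y² ≡ rhs.
  x = 0: rhs = 3, matching y values: 5, 6 (2 points).
  x = 1: rhs = 5, matching y values: 4, 7 (2 points).
  x = 2: rhs = 2, matching y values: none (0 points).
  x = 3: rhs = 0, matching y values: 0 (1 points).
  x = 4: rhs = 5, matching y values: 4, 7 (2 points).
  x = 5: rhs = 1, matching y values: 1, 10 (2 points).
  x = 6: rhs = 5, matching y values: 4, 7 (2 points).
  x = 7: rhs = 1, matching y values: 1, 10 (2 points).
  x = 8: rhs = 6, matching y values: none (0 points).
  x = 9: rhs = 4, matching y values: 2, 9 (2 points).
  x = 10: rhs = 1, matching y values: 1, 10 (2 points).
Total affine count: 17.
Full point count |E(F_11)| = 17 + 1 = 18.
Hasse bound: |18 − (11+1)| = |6| = 6 ≤ 2√11 ≈ 6.6332 ✓.


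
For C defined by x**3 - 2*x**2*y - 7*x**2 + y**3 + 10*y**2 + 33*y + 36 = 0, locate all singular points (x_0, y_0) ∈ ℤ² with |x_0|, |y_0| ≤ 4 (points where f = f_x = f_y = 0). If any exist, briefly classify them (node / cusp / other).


Singular points: {(0, -3)}; classification: node.

Compute partial derivatives:
  f_x = 3*x**2 - 4*x*y - 14*x.
  f_y = -2*x**2 + 3*y**2 + 20*y + 33.
Scan x_0 ∈ {−4, ..., 4}. For each x_0, f_y(x_0, y) is a polynomial in y; find its integer roots y ∈ {−4, ..., 4}, then test f_x and f at those candidates.
  x = -4: f_y(-4, y) = 3*y**2 + 20*y + 1; no integer root y with |y| ≤ 4.
  x = -3: f_y(-3, y) = 3*y**2 + 20*y + 15; no integer root y with |y| ≤ 4.
  x = -2: f_y(-2, y) = 3*y**2 + 20*y + 25; no integer root y with |y| ≤ 4.
  x = -1: f_y(-1, y) = 3*y**2 + 20*y + 31; no integer root y with |y| ≤ 4.
  x = 0: f_y(0, y) = 3*y**2 + 20*y + 33; vanishes at y ∈ {-3}. (0, -3): f_x = 0, f = 0 — SINGULAR.
  x = 1: f_y(1, y) = 3*y**2 + 20*y + 31; no integer root y with |y| ≤ 4.
  x = 2: f_y(2, y) = 3*y**2 + 20*y + 25; no integer root y with |y| ≤ 4.
  x = 3: f_y(3, y) = 3*y**2 + 20*y + 15; no integer root y with |y| ≤ 4.
  x = 4: f_y(4, y) = 3*y**2 + 20*y + 1; no integer root y with |y| ≤ 4.
Only singular point on the grid: (0, -3).
Classify: substitute x = 0 + u, y = -3 + v and expand: f = u**3 - 2*u**2*v - u**2 + v**3 + v**2.
No constant or linear terms (consistent with a singular point). Quadratic part: -u**2 + v**2. Cubic part: u**3 - 2*u**2*v + v**3.
The quadratic part v**2 - u**2 = (v − u)(v + u) splits into two distinct linear factors, so there are two distinct tangent lines y − -3 = ±(x − 0) — this is a node (ordinary double point).
Classification: node.


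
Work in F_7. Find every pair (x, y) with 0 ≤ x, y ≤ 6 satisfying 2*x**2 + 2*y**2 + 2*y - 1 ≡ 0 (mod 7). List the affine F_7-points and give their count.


Affine F_7-points: {(2, 0), (2, 6), (3, 1), (3, 5), (4, 1), (4, 5), (5, 0), (5, 6)}; count = 8.

For each of the 49 pairs (x, y) ∈ F_7², evaluate f(x, y) mod 7. Record the zeros.
  x = 0: [0↦6, 1↦3, 2↦4, 3↦2, 4↦4, 5↦3, 6↦6]  zeros at y ∈ ∅
  x = 1: [0↦1, 1↦5, 2↦6, 3↦4, 4↦6, 5↦5, 6↦1]  zeros at y ∈ ∅
  x = 2: [0↦0, 1↦4, 2↦5, 3↦3, 4↦5, 5↦4, 6↦0]  zeros at y ∈ {0, 6}
  x = 3: [0↦3, 1↦0, 2↦1, 3↦6, 4↦1, 5↦0, 6↦3]  zeros at y ∈ {1, 5}
  x = 4: [0↦3, 1↦0, 2↦1, 3↦6, 4↦1, 5↦0, 6↦3]  zeros at y ∈ {1, 5}
  x = 5: [0↦0, 1↦4, 2↦5, 3↦3, 4↦5, 5↦4, 6↦0]  zeros at y ∈ {0, 6}
  x = 6: [0↦1, 1↦5, 2↦6, 3↦4, 4↦6, 5↦5, 6↦1]  zeros at y ∈ ∅
Collecting zeros: affine points = {(2, 0), (2, 6), (3, 1), (3, 5), (4, 1), (4, 5), (5, 0), (5, 6)}.
Total count |C(F_7)_aff| = 8.


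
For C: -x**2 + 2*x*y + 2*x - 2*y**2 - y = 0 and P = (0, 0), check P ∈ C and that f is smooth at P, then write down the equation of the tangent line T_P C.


Tangent line at P: 2*x - y = 0.

Step 1: f(0, 0) = 0, so P lies on C.
Step 2: partial derivatives
  f_x(x, y) = -2*x + 2*y + 2, f_y(x, y) = 2*x - 4*y - 1.
  f_x(P) = 2, f_y(P) = -1 (gradient nonzero, so P is smooth).
Step 3: tangent line at P: 2·(x − 0) + -1·(y − 0) = 0.
Expanding: 2*x - y = 0.


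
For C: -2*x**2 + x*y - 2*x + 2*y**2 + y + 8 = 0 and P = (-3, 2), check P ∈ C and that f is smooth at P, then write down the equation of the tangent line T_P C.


Tangent line at P: 12*x + 6*y + 24 = 0.

Step 1: f(-3, 2) = 0, so P lies on C.
Step 2: partial derivatives
  f_x(x, y) = -4*x + y - 2, f_y(x, y) = x + 4*y + 1.
  f_x(P) = 12, f_y(P) = 6 (gradient nonzero, so P is smooth).
Step 3: tangent line at P: 12·(x − -3) + 6·(y − 2) = 0.
Expanding: 12*x + 6*y + 24 = 0.


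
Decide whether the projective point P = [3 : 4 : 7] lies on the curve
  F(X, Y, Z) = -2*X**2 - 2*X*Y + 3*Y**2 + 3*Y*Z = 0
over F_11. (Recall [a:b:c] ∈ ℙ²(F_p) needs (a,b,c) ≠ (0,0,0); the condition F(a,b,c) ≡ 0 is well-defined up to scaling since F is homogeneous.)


F(3,4,7) ≡ 2 (mod 11); P is NOT on the curve.

Evaluate F(3, 4, 7) term-by-term (mod 11).
  -2*X**2 ↦ -2·9·1·1 = -18
  -2*X*Y ↦ -2·3·4·1 = -24
  3*Y**2 ↦ 3·1·16·1 = 48
  3*Y*Z ↦ 3·1·4·7 = 84
Sum: F(3, 4, 7) = (-18) + (-24) + (48) + (84) = 90.
Reducing mod 11: 90 ≡ 2 (mod 11).
Since F(a, b, c) ≡ 2 ≠ 0 (mod 11), P does NOT lie on the curve.


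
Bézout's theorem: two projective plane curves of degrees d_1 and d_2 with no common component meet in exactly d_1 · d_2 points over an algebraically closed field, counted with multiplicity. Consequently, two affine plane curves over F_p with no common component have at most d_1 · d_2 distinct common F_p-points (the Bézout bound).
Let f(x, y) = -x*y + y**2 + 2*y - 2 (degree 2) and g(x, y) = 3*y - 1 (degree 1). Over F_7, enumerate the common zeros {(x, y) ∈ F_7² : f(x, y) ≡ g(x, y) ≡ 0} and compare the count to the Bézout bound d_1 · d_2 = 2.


Common zeros: {(1, 5)}; count = 1; Bézout bound = 2.

deg(f) = 2, deg(g) = 1, so Bézout bound = 2.
Scan x ∈ F_7. For each x, list the y ∈ F_7 with f(x, y) ≡ 0 and those with g(x, y) ≡ 0 (mod 7); the common zeros in that column are the intersection.
  x = 0: f ≡ 0 at y ∈ ∅; g ≡ 0 at y ∈ {5}; common: ∅.
  x = 1: f ≡ 0 at y ∈ {1, 5}; g ≡ 0 at y ∈ {5}; common: {5}.
  x = 2: f ≡ 0 at y ∈ {3, 4}; g ≡ 0 at y ∈ {5}; common: ∅.
  x = 3: f ≡ 0 at y ∈ {2, 6}; g ≡ 0 at y ∈ {5}; common: ∅.
  x = 4: f ≡ 0 at y ∈ ∅; g ≡ 0 at y ∈ {5}; common: ∅.
  x = 5: f ≡ 0 at y ∈ ∅; g ≡ 0 at y ∈ {5}; common: ∅.
  x = 6: f ≡ 0 at y ∈ ∅; g ≡ 0 at y ∈ {5}; common: ∅.
Collecting: common zeros = {(1, 5)}, so the count is 1.
Comparison with the Bézout bound: 1 ≤ 2 = deg(f)·deg(g), as expected for curves with no common component (the affine F_7-count falls short of the bound because intersections may lie at infinity, over extension fields, or carry multiplicity).


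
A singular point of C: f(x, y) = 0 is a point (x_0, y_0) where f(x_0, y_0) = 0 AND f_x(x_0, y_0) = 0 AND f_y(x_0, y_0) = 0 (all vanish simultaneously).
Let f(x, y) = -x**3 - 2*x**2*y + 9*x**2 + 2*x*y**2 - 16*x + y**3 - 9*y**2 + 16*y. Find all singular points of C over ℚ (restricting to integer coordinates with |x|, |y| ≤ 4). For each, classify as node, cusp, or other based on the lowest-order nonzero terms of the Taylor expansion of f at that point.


Singular points: {(2, 2)}; classification: node.

Compute partial derivatives:
  f_x = -3*x**2 - 4*x*y + 18*x + 2*y**2 - 16.
  f_y = -2*x**2 + 4*x*y + 3*y**2 - 18*y + 16.
Scan x_0 ∈ {−4, ..., 4}. For each x_0, f_y(x_0, y) is a polynomial in y; find its integer roots y ∈ {−4, ..., 4}, then test f_x and f at those candidates.
  x = -4: f_y(-4, y) = 3*y**2 - 34*y - 16; no integer root y with |y| ≤ 4.
  x = -3: f_y(-3, y) = 3*y**2 - 30*y - 2; no integer root y with |y| ≤ 4.
  x = -2: f_y(-2, y) = 3*y**2 - 26*y + 8; no integer root y with |y| ≤ 4.
  x = -1: f_y(-1, y) = 3*y**2 - 22*y + 14; no integer root y with |y| ≤ 4.
  x = 0: f_y(0, y) = 3*y**2 - 18*y + 16; no integer root y with |y| ≤ 4.
  x = 1: f_y(1, y) = 3*y**2 - 14*y + 14; no integer root y with |y| ≤ 4.
  x = 2: f_y(2, y) = 3*y**2 - 10*y + 8; vanishes at y ∈ {2}. (2, 2): f_x = 0, f = 0 — SINGULAR.
  x = 3: f_y(3, y) = 3*y**2 - 6*y - 2; no integer root y with |y| ≤ 4.
  x = 4: f_y(4, y) = 3*y**2 - 2*y - 16; vanishes at y ∈ {-2}. (4, -2): f_x = 48 ≠ 0.
Only singular point on the grid: (2, 2).
Classify: substitute x = 2 + u, y = 2 + v and expand: f = -u**3 - 2*u**2*v - u**2 + 2*u*v**2 + v**3 + v**2.
No constant or linear terms (consistent with a singular point). Quadratic part: -u**2 + v**2. Cubic part: -u**3 - 2*u**2*v + 2*u*v**2 + v**3.
The quadratic part v**2 - u**2 = (v − u)(v + u) splits into two distinct linear factors, so there are two distinct tangent lines y − 2 = ±(x − 2) — this is a node (ordinary double point).
Classification: node.


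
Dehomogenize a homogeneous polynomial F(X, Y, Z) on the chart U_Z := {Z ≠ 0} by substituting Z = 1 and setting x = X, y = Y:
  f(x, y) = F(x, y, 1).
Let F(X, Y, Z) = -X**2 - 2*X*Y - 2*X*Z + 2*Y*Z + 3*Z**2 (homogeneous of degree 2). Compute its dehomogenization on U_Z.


f(x, y) = -x**2 - 2*x*y - 2*x + 2*y + 3

On U_Z we set Z = 1. Each monomial c·X^i·Y^j·Z^k in F becomes c·x^i·y^j·1^k = c·x^i·y^j.
Substituting Z = 1: F(X, Y, 1) = -x**2 - 2*x*y - 2*x + 2*y + 3.
Note: deg(f) ≤ deg(F) = 2; strict inequality happens when F is divisible by Z (lost terms).


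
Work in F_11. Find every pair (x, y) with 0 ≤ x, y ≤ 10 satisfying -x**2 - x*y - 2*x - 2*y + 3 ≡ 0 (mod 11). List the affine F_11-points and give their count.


Affine F_11-points: {(0, 7), (1, 0), (2, 7), (3, 2), (4, 2), (5, 8), (6, 4), (7, 8), (8, 0), (10, 4)}; count = 10.

For each of the 121 pairs (x, y) ∈ F_11², evaluate f(x, y) mod 11. Record the zeros.
  x = 0: [0↦3, 1↦1, 2↦10, 3↦8, 4↦6, 5↦4, 6↦2, 7↦0, 8↦9, 9↦7, 10↦5]  zeros at y ∈ {7}
  x = 1: [0↦0, 1↦8, 2↦5, 3↦2, 4↦10, 5↦7, 6↦4, 7↦1, 8↦9, 9↦6, 10↦3]  zeros at y ∈ {0}
  x = 2: [0↦6, 1↦2, 2↦9, 3↦5, 4↦1, 5↦8, 6↦4, 7↦0, 8↦7, 9↦3, 10↦10]  zeros at y ∈ {7}
  x = 3: [0↦10, 1↦5, 2↦0, 3↦6, 4↦1, 5↦7, 6↦2, 7↦8, 8↦3, 9↦9, 10↦4]  zeros at y ∈ {2}
  x = 4: [0↦1, 1↦6, 2↦0, 3↦5, 4↦10, 5↦4, 6↦9, 7↦3, 8↦8, 9↦2, 10↦7]  zeros at y ∈ {2}
  x = 5: [0↦1, 1↦5, 2↦9, 3↦2, 4↦6, 5↦10, 6↦3, 7↦7, 8↦0, 9↦4, 10↦8]  zeros at y ∈ {8}
  x = 6: [0↦10, 1↦2, 2↦5, 3↦8, 4↦0, 5↦3, 6↦6, 7↦9, 8↦1, 9↦4, 10↦7]  zeros at y ∈ {4}
  x = 7: [0↦6, 1↦8, 2↦10, 3↦1, 4↦3, 5↦5, 6↦7, 7↦9, 8↦0, 9↦2, 10↦4]  zeros at y ∈ {8}
  x = 8: [0↦0, 1↦1, 2↦2, 3↦3, 4↦4, 5↦5, 6↦6, 7↦7, 8↦8, 9↦9, 10↦10]  zeros at y ∈ {0}
  x = 9: [0↦3, 1↦3, 2↦3, 3↦3, 4↦3, 5↦3, 6↦3, 7↦3, 8↦3, 9↦3, 10↦3]  zeros at y ∈ ∅
  x = 10: [0↦4, 1↦3, 2↦2, 3↦1, 4↦0, 5↦10, 6↦9, 7↦8, 8↦7, 9↦6, 10↦5]  zeros at y ∈ {4}
Collecting zeros: affine points = {(0, 7), (1, 0), (2, 7), (3, 2), (4, 2), (5, 8), (6, 4), (7, 8), (8, 0), (10, 4)}.
Total count |C(F_11)_aff| = 10.


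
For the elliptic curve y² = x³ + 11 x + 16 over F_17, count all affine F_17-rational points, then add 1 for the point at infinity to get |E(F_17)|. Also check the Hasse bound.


Affine points = {(0, 4), (0, 13), (3, 5), (3, 12), (5, 3), (5, 14), (6, 3), (6, 14), (8, 2), (8, 15), (10, 2), (10, 15), (16, 2), (16, 15)}; affine count = 14; |E(F_17)| = 15.

Discriminant check: Δ ∝ 4a³ + 27b² = 4·11³ + 27·16² = 4·1331 + 27·256 ≡ 13 (mod 17). Nonzero ⇒ E is nonsingular.
For each x ∈ F_17, compute rhs = x³ + 11·x + 16 mod 17, then count y ∈ F_17 with y² ≡ rhs.
  x = 0: rhs = 16, matching y values: 4, 13 (2 points).
  x = 1: rhs = 11, matching y values: none (0 points).
  x = 2: rhs = 12, matching y values: none (0 points).
  x = 3: rhs = 8, matching y values: 5, 12 (2 points).
  x = 4: rhs = 5, matching y values: none (0 points).
  x = 5: rhs = 9, matching y values: 3, 14 (2 points).
  x = 6: rhs = 9, matching y values: 3, 14 (2 points).
  x = 7: rhs = 11, matching y values: none (0 points).
  x = 8: rhs = 4, matching y values: 2, 15 (2 points).
  x = 9: rhs = 11, matching y values: none (0 points).
  x = 10: rhs = 4, matching y values: 2, 15 (2 points).
  x = 11: rhs = 6, matching y values: none (0 points).
  x = 12: rhs = 6, matching y values: none (0 points).
  x = 13: rhs = 10, matching y values: none (0 points).
  x = 14: rhs = 7, matching y values: none (0 points).
  x = 15: rhs = 3, matching y values: none (0 points).
  x = 16: rhs = 4, matching y values: 2, 15 (2 points).
Total affine count: 14.
Full point count |E(F_17)| = 14 + 1 = 15.
Hasse bound: |15 − (17+1)| = |-3| = 3 ≤ 2√17 ≈ 8.2462 ✓.


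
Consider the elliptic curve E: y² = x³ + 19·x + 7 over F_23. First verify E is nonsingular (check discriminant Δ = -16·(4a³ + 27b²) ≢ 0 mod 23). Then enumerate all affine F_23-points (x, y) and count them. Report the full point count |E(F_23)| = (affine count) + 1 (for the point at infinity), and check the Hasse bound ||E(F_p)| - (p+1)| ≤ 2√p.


Affine points = {(1, 2), (1, 21), (4, 3), (4, 20), (7, 0), (8, 2), (8, 21), (10, 1), (10, 22), (11, 11), (11, 12), (12, 10), (12, 13), (13, 6), (13, 17), (14, 2), (14, 21)}; affine count = 17; |E(F_23)| = 18.

Discriminant check: Δ ∝ 4a³ + 27b² = 4·19³ + 27·7² = 4·6859 + 27·49 ≡ 9 (mod 23). Nonzero ⇒ E is nonsingular.
For each x ∈ F_23, compute rhs = x³ + 19·x + 7 mod 23, then count y ∈ F_23 with y² ≡ rhs.
  x = 0: rhs = 7, matching y values: none (0 points).
  x = 1: rhs = 4, matching y values: 2, 21 (2 points).
  x = 2: rhs = 7, matching y values: none (0 points).
  x = 3: rhs = 22, matching y values: none (0 points).
  x = 4: rhs = 9, matching y values: 3, 20 (2 points).
  x = 5: rhs = 20, matching y values: none (0 points).
  x = 6: rhs = 15, matching y values: none (0 points).
  x = 7: rhs = 0, matching y values: 0 (1 points).
  x = 8: rhs = 4, matching y values: 2, 21 (2 points).
  x = 9: rhs = 10, matching y values: none (0 points).
  x = 10: rhs = 1, matching y values: 1, 22 (2 points).
  x = 11: rhs = 6, matching y values: 11, 12 (2 points).
  x = 12: rhs = 8, matching y values: 10, 13 (2 points).
  x = 13: rhs = 13, matching y values: 6, 17 (2 points).
  x = 14: rhs = 4, matching y values: 2, 21 (2 points).
  x = 15: rhs = 10, matching y values: none (0 points).
  x = 16: rhs = 14, matching y values: none (0 points).
  x = 17: rhs = 22, matching y values: none (0 points).
  x = 18: rhs = 17, matching y values: none (0 points).
  x = 19: rhs = 5, matching y values: none (0 points).
  x = 20: rhs = 15, matching y values: none (0 points).
  x = 21: rhs = 7, matching y values: none (0 points).
  x = 22: rhs = 10, matching y values: none (0 points).
Total affine count: 17.
Full point count |E(F_23)| = 17 + 1 = 18.
Hasse bound: |18 − (23+1)| = |-6| = 6 ≤ 2√23 ≈ 9.5917 ✓.


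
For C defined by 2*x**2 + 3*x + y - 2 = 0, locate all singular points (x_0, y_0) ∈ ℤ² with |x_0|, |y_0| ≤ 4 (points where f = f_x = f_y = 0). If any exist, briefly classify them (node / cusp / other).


No singular points in the scanned grid; C is smooth there.

Compute partial derivatives:
  f_x = 4*x + 3.
  f_y = 1.
f_y = 1 is a nonzero constant, so f_y never vanishes: no point (x, y) can satisfy f = f_x = f_y = 0. In particular no (x, y) ∈ {−4, ..., 4}² is singular; the curve is smooth.


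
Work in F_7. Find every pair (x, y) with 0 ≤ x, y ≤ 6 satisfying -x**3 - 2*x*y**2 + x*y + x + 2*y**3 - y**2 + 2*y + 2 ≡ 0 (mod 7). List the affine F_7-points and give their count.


Affine F_7-points: {(2, 2), (3, 4), (6, 6)}; count = 3.

For each of the 49 pairs (x, y) ∈ F_7², evaluate f(x, y) mod 7. Record the zeros.
  x = 0: [0↦2, 1↦5, 2↦4, 3↦4, 4↦3, 5↦6, 6↦4]  zeros at y ∈ ∅
  x = 1: [0↦2, 1↦4, 2↦5, 3↦3, 4↦3, 5↦3, 6↦1]  zeros at y ∈ ∅
  x = 2: [0↦3, 1↦4, 2↦0, 3↦3, 4↦4, 5↦1, 6↦6]  zeros at y ∈ {2}
  x = 3: [0↦6, 1↦6, 2↦4, 3↦5, 4↦0, 5↦1, 6↦6]  zeros at y ∈ {4}
  x = 4: [0↦5, 1↦4, 2↦4, 3↦3, 4↦6, 5↦4, 6↦2]  zeros at y ∈ ∅
  x = 5: [0↦1, 1↦6, 2↦1, 3↦5, 4↦2, 5↦4, 6↦2]  zeros at y ∈ ∅
  x = 6: [0↦2, 1↦6, 2↦3, 3↦5, 4↦3, 5↦2, 6↦0]  zeros at y ∈ {6}
Collecting zeros: affine points = {(2, 2), (3, 4), (6, 6)}.
Total count |C(F_7)_aff| = 3.


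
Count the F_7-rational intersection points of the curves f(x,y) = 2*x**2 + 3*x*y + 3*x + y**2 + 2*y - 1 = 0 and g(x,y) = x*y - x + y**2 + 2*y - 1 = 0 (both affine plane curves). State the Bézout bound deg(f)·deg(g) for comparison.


Common zeros: {(0, 2), (0, 3), (6, 6)}; count = 3; Bézout bound = 4.

deg(f) = 2, deg(g) = 2, so Bézout bound = 4.
Scan x ∈ F_7. For each x, list the y ∈ F_7 with f(x, y) ≡ 0 and those with g(x, y) ≡ 0 (mod 7); the common zeros in that column are the intersection.
  x = 0: f ≡ 0 at y ∈ {2, 3}; g ≡ 0 at y ∈ {2, 3}; common: {2, 3}.
  x = 1: f ≡ 0 at y ∈ {3, 6}; g ≡ 0 at y ∈ ∅; common: ∅.
  x = 2: f ≡ 0 at y ∈ ∅; g ≡ 0 at y ∈ {5}; common: ∅.
  x = 3: f ≡ 0 at y ∈ ∅; g ≡ 0 at y ∈ ∅; common: ∅.
  x = 4: f ≡ 0 at y ∈ ∅; g ≡ 0 at y ∈ {4}; common: ∅.
  x = 5: f ≡ 0 at y ∈ ∅; g ≡ 0 at y ∈ ∅; common: ∅.
  x = 6: f ≡ 0 at y ∈ {2, 6}; g ≡ 0 at y ∈ {0, 6}; common: {6}.
Collecting: common zeros = {(0, 2), (0, 3), (6, 6)}, so the count is 3.
Comparison with the Bézout bound: 3 ≤ 4 = deg(f)·deg(g), as expected for curves with no common component (the affine F_7-count falls short of the bound because intersections may lie at infinity, over extension fields, or carry multiplicity).


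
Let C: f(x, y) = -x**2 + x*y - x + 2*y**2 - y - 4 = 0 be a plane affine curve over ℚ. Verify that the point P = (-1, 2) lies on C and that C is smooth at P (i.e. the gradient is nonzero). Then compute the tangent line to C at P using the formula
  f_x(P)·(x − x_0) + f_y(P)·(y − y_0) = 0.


Tangent line at P: 3*x + 6*y - 9 = 0.

Step 1: f(-1, 2) = 0, so P lies on C.
Step 2: partial derivatives
  f_x(x, y) = -2*x + y - 1, f_y(x, y) = x + 4*y - 1.
  f_x(P) = 3, f_y(P) = 6 (gradient nonzero, so P is smooth).
Step 3: tangent line at P: 3·(x − -1) + 6·(y − 2) = 0.
Expanding: 3*x + 6*y - 9 = 0.


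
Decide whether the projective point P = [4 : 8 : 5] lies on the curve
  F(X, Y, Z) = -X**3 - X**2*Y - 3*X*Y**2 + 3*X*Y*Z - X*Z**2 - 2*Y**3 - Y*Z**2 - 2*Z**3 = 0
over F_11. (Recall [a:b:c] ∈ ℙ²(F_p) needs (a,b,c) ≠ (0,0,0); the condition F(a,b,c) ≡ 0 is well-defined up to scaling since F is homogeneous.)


F(4,8,5) ≡ 3 (mod 11); P is NOT on the curve.

Evaluate F(4, 8, 5) term-by-term (mod 11).
  -X**3 ↦ -1·64·1·1 = -64
  -X**2*Y ↦ -1·16·8·1 = -128
  -3*X*Y**2 ↦ -3·4·64·1 = -768
  3*X*Y*Z ↦ 3·4·8·5 = 480
  -X*Z**2 ↦ -1·4·1·25 = -100
  -2*Y**3 ↦ -2·1·512·1 = -1024
  -Y*Z**2 ↦ -1·1·8·25 = -200
  -2*Z**3 ↦ -2·1·1·125 = -250
Sum: F(4, 8, 5) = (-64) + (-128) + (-768) + (480) + (-100) + (-1024) + (-200) + (-250) = -2054.
Reducing mod 11: -2054 ≡ 3 (mod 11).
Since F(a, b, c) ≡ 3 ≠ 0 (mod 11), P does NOT lie on the curve.


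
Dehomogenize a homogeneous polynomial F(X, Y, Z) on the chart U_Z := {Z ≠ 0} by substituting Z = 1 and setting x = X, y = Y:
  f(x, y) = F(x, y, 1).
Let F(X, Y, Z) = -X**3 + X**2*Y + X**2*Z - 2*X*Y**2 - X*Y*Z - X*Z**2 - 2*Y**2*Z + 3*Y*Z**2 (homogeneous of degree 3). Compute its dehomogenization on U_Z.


f(x, y) = -x**3 + x**2*y + x**2 - 2*x*y**2 - x*y - x - 2*y**2 + 3*y

On U_Z we set Z = 1. Each monomial c·X^i·Y^j·Z^k in F becomes c·x^i·y^j·1^k = c·x^i·y^j.
Substituting Z = 1: F(X, Y, 1) = -x**3 + x**2*y + x**2 - 2*x*y**2 - x*y - x - 2*y**2 + 3*y.
Note: deg(f) ≤ deg(F) = 3; strict inequality happens when F is divisible by Z (lost terms).


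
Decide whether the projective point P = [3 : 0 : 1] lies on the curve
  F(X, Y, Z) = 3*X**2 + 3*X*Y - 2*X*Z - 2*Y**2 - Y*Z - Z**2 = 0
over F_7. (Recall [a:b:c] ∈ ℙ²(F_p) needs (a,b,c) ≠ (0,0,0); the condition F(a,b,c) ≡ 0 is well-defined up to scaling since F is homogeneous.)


F(3,0,1) ≡ 6 (mod 7); P is NOT on the curve.

Evaluate F(3, 0, 1) term-by-term (mod 7).
  3*X**2 ↦ 3·9·1·1 = 27
  3*X*Y ↦ 3·3·0·1 = 0
  -2*X*Z ↦ -2·3·1·1 = -6
  -2*Y**2 ↦ -2·1·0·1 = 0
  -Y*Z ↦ -1·1·0·1 = 0
  -Z**2 ↦ -1·1·1·1 = -1
Sum: F(3, 0, 1) = (27) + (0) + (-6) + (0) + (0) + (-1) = 20.
Reducing mod 7: 20 ≡ 6 (mod 7).
Since F(a, b, c) ≡ 6 ≠ 0 (mod 7), P does NOT lie on the curve.


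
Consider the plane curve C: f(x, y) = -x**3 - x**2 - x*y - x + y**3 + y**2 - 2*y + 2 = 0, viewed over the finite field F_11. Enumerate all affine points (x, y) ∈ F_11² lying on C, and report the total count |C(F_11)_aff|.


Affine F_11-points: {(0, 6), (2, 7), (3, 5), (5, 9), (8, 10), (9, 3), (9, 4)}; count = 7.

For each of the 121 pairs (x, y) ∈ F_11², evaluate f(x, y) mod 11. Record the zeros.
  x = 0: [0↦2, 1↦2, 2↦10, 3↦10, 4↦8, 5↦10, 6↦0, 7↦6, 8↦1, 9↦2, 10↦4]  zeros at y ∈ {6}
  x = 1: [0↦10, 1↦9, 2↦5, 3↦4, 4↦1, 5↦2, 6↦2, 7↦7, 8↦1, 9↦1, 10↦2]  zeros at y ∈ ∅
  x = 2: [0↦10, 1↦8, 2↦3, 3↦1, 4↦8, 5↦8, 6↦7, 7↦0, 8↦4, 9↦3, 10↦3]  zeros at y ∈ {7}
  x = 3: [0↦7, 1↦4, 2↦9, 3↦6, 4↦1, 5↦0, 6↦9, 7↦1, 8↦4, 9↦2, 10↦1]  zeros at y ∈ {5}
  x = 4: [0↦6, 1↦2, 2↦6, 3↦2, 4↦7, 5↦5, 6↦2, 7↦4, 8↦6, 9↦3, 10↦1]  zeros at y ∈ ∅
  x = 5: [0↦1, 1↦7, 2↦10, 3↦5, 4↦9, 5↦6, 6↦2, 7↦3, 8↦4, 9↦0, 10↦8]  zeros at y ∈ {9}
  x = 6: [0↦8, 1↦2, 2↦4, 3↦9, 4↦1, 5↦8, 6↦3, 7↦3, 8↦3, 9↦9, 10↦5]  zeros at y ∈ ∅
  x = 7: [0↦10, 1↦3, 2↦4, 3↦8, 4↦10, 5↦5, 6↦10, 7↦9, 8↦8, 9↦2, 10↦8]  zeros at y ∈ ∅
  x = 8: [0↦1, 1↦4, 2↦4, 3↦7, 4↦8, 5↦2, 6↦6, 7↦4, 8↦2, 9↦6, 10↦0]  zeros at y ∈ {10}
  x = 9: [0↦8, 1↦10, 2↦9, 3↦0, 4↦0, 5↦4, 6↦7, 7↦4, 8↦1, 9↦4, 10↦8]  zeros at y ∈ {3, 4}
  x = 10: [0↦3, 1↦4, 2↦2, 3↦3, 4↦2, 5↦5, 6↦7, 7↦3, 8↦10, 9↦1, 10↦4]  zeros at y ∈ ∅
Collecting zeros: affine points = {(0, 6), (2, 7), (3, 5), (5, 9), (8, 10), (9, 3), (9, 4)}.
Total count |C(F_11)_aff| = 7.
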